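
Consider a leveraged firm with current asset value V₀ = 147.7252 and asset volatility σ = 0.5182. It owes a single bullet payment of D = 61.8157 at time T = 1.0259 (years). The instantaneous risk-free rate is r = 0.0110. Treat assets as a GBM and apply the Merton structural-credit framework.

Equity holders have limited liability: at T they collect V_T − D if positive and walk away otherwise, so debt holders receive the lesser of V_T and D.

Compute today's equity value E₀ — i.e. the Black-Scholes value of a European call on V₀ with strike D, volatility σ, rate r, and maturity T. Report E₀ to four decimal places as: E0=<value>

d₁ = [ln(V₀/D) + (r + σ²/2)T] / (σ√T)
   = [ln(147.7252/61.8157) + (0.0110 + 0.5·0.5182²)·1.0259] / (0.5182·√1.0259)
   = [0.871196 + 0.149028] / 0.524868 = 1.943774
d₂ = d₁ − σ√T = 1.943774 − 0.524868 = 1.418906
N(d₁) = 0.974039,  N(d₂) = 0.922037,  e^(−rT) = 0.988779
E₀ = V₀·N(d₁) − D·e^(−rT)·N(d₂)
   = 147.7252·0.974039 − 61.8157·0.988779·0.922037 = 87.533285

E0=87.5333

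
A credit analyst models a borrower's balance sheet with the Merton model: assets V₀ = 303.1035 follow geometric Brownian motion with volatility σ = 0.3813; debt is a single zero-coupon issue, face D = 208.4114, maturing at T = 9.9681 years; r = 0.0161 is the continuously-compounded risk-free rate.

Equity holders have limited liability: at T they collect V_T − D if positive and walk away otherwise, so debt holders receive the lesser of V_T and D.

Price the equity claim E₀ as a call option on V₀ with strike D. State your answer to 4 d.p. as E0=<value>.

d₁ = [ln(V₀/D) + (r + σ²/2)T] / (σ√T)
   = [ln(303.1035/208.4114) + (0.0161 + 0.5·0.3813²)·9.9681] / (0.3813·√9.9681)
   = [0.374560 + 0.885116] / 1.203852 = 1.046372
d₂ = d₁ − σ√T = 1.046372 − 1.203852 = -0.157480
N(d₁) = 0.852305,  N(d₂) = 0.437433,  e^(−rT) = 0.851729
E₀ = V₀·N(d₁) − D·e^(−rT)·N(d₂)
   = 303.1035·0.852305 − 208.4114·0.851729·0.437433 = 180.687880

E0=180.6879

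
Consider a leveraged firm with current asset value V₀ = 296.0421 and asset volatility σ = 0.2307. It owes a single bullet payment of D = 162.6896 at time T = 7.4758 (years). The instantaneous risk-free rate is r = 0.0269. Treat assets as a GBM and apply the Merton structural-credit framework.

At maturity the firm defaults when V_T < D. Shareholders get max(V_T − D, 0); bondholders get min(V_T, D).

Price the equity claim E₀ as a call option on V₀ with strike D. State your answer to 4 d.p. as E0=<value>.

E0=168.8851

d₁ = [ln(V₀/D) + (r + σ²/2)T] / (σ√T)
   = [ln(296.0421/162.6896) + (0.0269 + 0.5·0.2307²)·7.4758] / (0.2307·√7.4758)
   = [0.598658 + 0.400039] / 0.630778 = 1.583278
d₂ = d₁ − σ√T = 1.583278 − 0.630778 = 0.952501
N(d₁) = 0.943321,  N(d₂) = 0.829578,  e^(−rT) = 0.817831
E₀ = V₀·N(d₁) − D·e^(−rT)·N(d₂)
   = 296.0421·0.943321 − 162.6896·0.817831·0.829578 = 168.885104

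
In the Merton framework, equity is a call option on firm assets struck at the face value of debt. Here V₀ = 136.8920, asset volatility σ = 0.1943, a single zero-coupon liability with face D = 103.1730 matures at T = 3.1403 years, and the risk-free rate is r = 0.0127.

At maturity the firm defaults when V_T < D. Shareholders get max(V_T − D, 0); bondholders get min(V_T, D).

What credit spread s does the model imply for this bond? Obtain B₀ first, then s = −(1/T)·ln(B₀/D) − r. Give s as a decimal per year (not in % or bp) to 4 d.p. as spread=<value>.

spread=0.0122

d₁ = [ln(V₀/D) + (r + σ²/2)T] / (σ√T)
   = [ln(136.8920/103.1730) + (0.0127 + 0.5·0.1943²)·3.1403] / (0.1943·√3.1403)
   = [0.282785 + 0.099159] / 0.344317 = 1.109280
d₂ = d₁ − σ√T = 1.109280 − 0.344317 = 0.764963
N(d₁) = 0.866345,  N(d₂) = 0.777853,  e^(−rT) = 0.960903
E₀ = V₀·N(d₁) − D·e^(−rT)·N(d₂)
   = 136.8920·0.866345 − 103.1730·0.960903·0.777853 = 41.479957
B₀ = V₀ − E₀ = 136.8920 − 41.479957 = 95.412043
spread = −(1/T)·ln(B₀/D) − r = −(1/3.1403)·ln(95.412043/103.1730) − 0.0127 = 0.01220284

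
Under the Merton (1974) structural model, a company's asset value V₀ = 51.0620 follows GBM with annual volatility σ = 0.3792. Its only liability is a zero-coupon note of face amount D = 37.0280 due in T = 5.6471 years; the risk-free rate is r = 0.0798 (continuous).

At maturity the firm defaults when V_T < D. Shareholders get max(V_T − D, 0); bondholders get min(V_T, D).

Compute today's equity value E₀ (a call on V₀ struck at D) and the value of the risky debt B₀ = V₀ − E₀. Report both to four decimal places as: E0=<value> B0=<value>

E0=30.6644 B0=20.3976

d₁ = [ln(V₀/D) + (r + σ²/2)T] / (σ√T)
   = [ln(51.0620/37.0280) + (0.0798 + 0.5·0.3792²)·5.6471] / (0.3792·√5.6471)
   = [0.321366 + 0.856644] / 0.901117 = 1.307278
d₂ = d₁ − σ√T = 1.307278 − 0.901117 = 0.406162
N(d₁) = 0.904441,  N(d₂) = 0.657688,  e^(−rT) = 0.637221
E₀ = V₀·N(d₁) − D·e^(−rT)·N(d₂)
   = 51.0620·0.904441 − 37.0280·0.637221·0.657688 = 30.664396
B₀ = V₀ − E₀ = 51.0620 − 30.664396 = 20.397604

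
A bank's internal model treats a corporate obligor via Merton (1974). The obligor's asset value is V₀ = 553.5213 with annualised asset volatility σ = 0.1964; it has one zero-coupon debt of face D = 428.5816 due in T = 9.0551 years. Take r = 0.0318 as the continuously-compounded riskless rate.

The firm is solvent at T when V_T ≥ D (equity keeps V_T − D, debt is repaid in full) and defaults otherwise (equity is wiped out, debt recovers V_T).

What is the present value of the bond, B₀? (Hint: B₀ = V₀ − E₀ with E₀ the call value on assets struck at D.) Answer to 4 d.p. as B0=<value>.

d₁ = [ln(V₀/D) + (r + σ²/2)T] / (σ√T)
   = [ln(553.5213/428.5816) + (0.0318 + 0.5·0.1964²)·9.0551] / (0.1964·√9.0551)
   = [0.255819 + 0.462593] / 0.591001 = 1.215586
d₂ = d₁ − σ√T = 1.215586 − 0.591001 = 0.624585
N(d₁) = 0.887929,  N(d₂) = 0.733878,  e^(−rT) = 0.749797
E₀ = V₀·N(d₁) − D·e^(−rT)·N(d₂)
   = 553.5213·0.887929 − 428.5816·0.749797·0.733878 = 255.656081
B₀ = V₀ − E₀ = 553.5213 − 255.656081 = 297.865219

B0=297.8652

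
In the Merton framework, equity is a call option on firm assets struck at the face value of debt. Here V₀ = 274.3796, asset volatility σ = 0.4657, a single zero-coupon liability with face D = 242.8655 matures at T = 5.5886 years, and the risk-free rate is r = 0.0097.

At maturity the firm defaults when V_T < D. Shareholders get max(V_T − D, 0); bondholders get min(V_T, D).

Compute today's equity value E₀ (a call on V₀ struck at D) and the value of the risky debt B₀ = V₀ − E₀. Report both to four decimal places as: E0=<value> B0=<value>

E0=128.8029 B0=145.5767

d₁ = [ln(V₀/D) + (r + σ²/2)T] / (σ√T)
   = [ln(274.3796/242.8655) + (0.0097 + 0.5·0.4657²)·5.5886] / (0.4657·√5.5886)
   = [0.122005 + 0.660227] / 1.100925 = 0.710523
d₂ = d₁ − σ√T = 0.710523 − 1.100925 = -0.390402
N(d₁) = 0.761310,  N(d₂) = 0.348120,  e^(−rT) = 0.947234
E₀ = V₀·N(d₁) − D·e^(−rT)·N(d₂)
   = 274.3796·0.761310 − 242.8655·0.947234·0.348120 = 128.802892
B₀ = V₀ − E₀ = 274.3796 − 128.802892 = 145.576708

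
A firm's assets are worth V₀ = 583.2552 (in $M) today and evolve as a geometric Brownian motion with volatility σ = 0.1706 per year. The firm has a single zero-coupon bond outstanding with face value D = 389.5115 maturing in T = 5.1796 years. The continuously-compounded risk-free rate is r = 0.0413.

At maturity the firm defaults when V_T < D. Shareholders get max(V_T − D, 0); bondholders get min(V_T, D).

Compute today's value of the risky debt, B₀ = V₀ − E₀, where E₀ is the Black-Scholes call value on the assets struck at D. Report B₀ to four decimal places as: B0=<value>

d₁ = [ln(V₀/D) + (r + σ²/2)T] / (σ√T)
   = [ln(583.2552/389.5115) + (0.0413 + 0.5·0.1706²)·5.1796] / (0.1706·√5.1796)
   = [0.403731 + 0.289292] / 0.388264 = 1.784928
d₂ = d₁ − σ√T = 1.784928 − 0.388264 = 1.396664
N(d₁) = 0.962864,  N(d₂) = 0.918743,  e^(−rT) = 0.807415
E₀ = V₀·N(d₁) − D·e^(−rT)·N(d₂)
   = 583.2552·0.962864 − 389.5115·0.807415·0.918743 = 272.652931
B₀ = V₀ − E₀ = 583.2552 − 272.652931 = 310.602269

B0=310.6023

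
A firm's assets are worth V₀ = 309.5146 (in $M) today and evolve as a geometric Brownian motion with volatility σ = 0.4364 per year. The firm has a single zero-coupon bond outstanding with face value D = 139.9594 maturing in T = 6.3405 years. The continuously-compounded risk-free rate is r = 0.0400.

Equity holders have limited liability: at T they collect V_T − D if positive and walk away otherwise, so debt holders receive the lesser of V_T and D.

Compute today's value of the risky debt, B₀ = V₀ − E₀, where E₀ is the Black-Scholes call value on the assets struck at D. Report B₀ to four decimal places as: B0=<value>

B0=91.9060

d₁ = [ln(V₀/D) + (r + σ²/2)T] / (σ√T)
   = [ln(309.5146/139.9594) + (0.0400 + 0.5·0.4364²)·6.3405] / (0.4364·√6.3405)
   = [0.793653 + 0.857378] / 1.098870 = 1.502480
d₂ = d₁ − σ√T = 1.502480 − 1.098870 = 0.403610
N(d₁) = 0.933513,  N(d₂) = 0.656750,  e^(−rT) = 0.775987
E₀ = V₀·N(d₁) − D·e^(−rT)·N(d₂)
   = 309.5146·0.933513 − 139.9594·0.775987·0.656750 = 217.608622
B₀ = V₀ − E₀ = 309.5146 − 217.608622 = 91.905978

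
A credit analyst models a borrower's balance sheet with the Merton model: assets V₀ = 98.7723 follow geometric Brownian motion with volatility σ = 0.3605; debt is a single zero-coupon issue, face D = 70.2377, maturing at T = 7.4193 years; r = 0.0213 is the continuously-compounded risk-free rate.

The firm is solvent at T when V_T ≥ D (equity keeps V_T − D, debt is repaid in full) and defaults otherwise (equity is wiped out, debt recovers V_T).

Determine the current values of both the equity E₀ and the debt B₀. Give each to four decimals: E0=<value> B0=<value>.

E0=52.6843 B0=46.0880

d₁ = [ln(V₀/D) + (r + σ²/2)T] / (σ√T)
   = [ln(98.7723/70.2377) + (0.0213 + 0.5·0.3605²)·7.4193] / (0.3605·√7.4193)
   = [0.340932 + 0.640138] / 0.981944 = 0.999110
d₂ = d₁ − σ√T = 0.999110 − 0.981944 = 0.017166
N(d₁) = 0.841129,  N(d₂) = 0.506848,  e^(−rT) = 0.853823
E₀ = V₀·N(d₁) − D·e^(−rT)·N(d₂)
   = 98.7723·0.841129 − 70.2377·0.853823·0.506848 = 52.684313
B₀ = V₀ − E₀ = 98.7723 − 52.684313 = 46.087987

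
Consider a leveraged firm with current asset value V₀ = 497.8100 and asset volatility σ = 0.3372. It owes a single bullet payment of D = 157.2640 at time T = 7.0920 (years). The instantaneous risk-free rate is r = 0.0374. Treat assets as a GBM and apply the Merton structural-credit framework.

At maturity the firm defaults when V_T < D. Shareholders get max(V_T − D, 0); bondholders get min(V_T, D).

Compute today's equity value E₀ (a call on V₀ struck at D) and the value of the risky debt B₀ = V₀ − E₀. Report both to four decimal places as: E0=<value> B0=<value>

E0=382.1808 B0=115.6292

d₁ = [ln(V₀/D) + (r + σ²/2)T] / (σ√T)
   = [ln(497.8100/157.2640) + (0.0374 + 0.5·0.3372²)·7.0920] / (0.3372·√7.0920)
   = [1.152293 + 0.668435] / 0.897991 = 2.027556
d₂ = d₁ − σ√T = 2.027556 − 0.897991 = 1.129566
N(d₁) = 0.978697,  N(d₂) = 0.870670,  e^(−rT) = 0.767021
E₀ = V₀·N(d₁) − D·e^(−rT)·N(d₂)
   = 497.8100·0.978697 − 157.2640·0.767021·0.870670 = 382.180810
B₀ = V₀ − E₀ = 497.8100 − 382.180810 = 115.629190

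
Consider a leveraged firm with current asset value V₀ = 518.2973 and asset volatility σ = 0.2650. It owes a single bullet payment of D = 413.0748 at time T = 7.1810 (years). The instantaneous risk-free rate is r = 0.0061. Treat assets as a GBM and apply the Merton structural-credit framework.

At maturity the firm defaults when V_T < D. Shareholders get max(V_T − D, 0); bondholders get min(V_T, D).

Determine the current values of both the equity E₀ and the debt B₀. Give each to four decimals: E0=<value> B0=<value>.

E0=196.8750 B0=321.4223

d₁ = [ln(V₀/D) + (r + σ²/2)T] / (σ√T)
   = [ln(518.2973/413.0748) + (0.0061 + 0.5·0.2650²)·7.1810] / (0.2650·√7.1810)
   = [0.226920 + 0.295947] / 0.710131 = 0.736297
d₂ = d₁ − σ√T = 0.736297 − 0.710131 = 0.026166
N(d₁) = 0.769225,  N(d₂) = 0.510438,  e^(−rT) = 0.957141
E₀ = V₀·N(d₁) − D·e^(−rT)·N(d₂)
   = 518.2973·0.769225 − 413.0748·0.957141·0.510438 = 196.875010
B₀ = V₀ − E₀ = 518.2973 − 196.875010 = 321.422290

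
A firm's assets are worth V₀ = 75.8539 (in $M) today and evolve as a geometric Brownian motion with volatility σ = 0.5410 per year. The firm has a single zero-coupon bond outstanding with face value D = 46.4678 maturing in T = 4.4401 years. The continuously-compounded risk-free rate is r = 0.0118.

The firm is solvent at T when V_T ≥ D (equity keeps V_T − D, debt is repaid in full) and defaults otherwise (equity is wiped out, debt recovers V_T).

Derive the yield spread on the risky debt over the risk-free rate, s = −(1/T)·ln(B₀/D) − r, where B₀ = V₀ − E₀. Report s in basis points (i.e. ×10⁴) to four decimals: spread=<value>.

spread=749.9559

d₁ = [ln(V₀/D) + (r + σ²/2)T] / (σ√T)
   = [ln(75.8539/46.4678) + (0.0118 + 0.5·0.5410²)·4.4401] / (0.5410·√4.4401)
   = [0.490050 + 0.702160] / 1.139971 = 1.045825
d₂ = d₁ − σ√T = 1.045825 − 1.139971 = -0.094146
N(d₁) = 0.852179,  N(d₂) = 0.462497,  e^(−rT) = 0.948956
E₀ = V₀·N(d₁) − D·e^(−rT)·N(d₂)
   = 75.8539·0.852179 − 46.4678·0.948956·0.462497 = 44.246904
B₀ = V₀ − E₀ = 75.8539 − 44.246904 = 31.606996
spread = −(1/T)·ln(B₀/D) − r = −(1/4.4401)·ln(31.606996/46.4678) − 0.0118 = 0.07499559
in basis points: 0.07499559 × 10⁴ = 749.9559 bp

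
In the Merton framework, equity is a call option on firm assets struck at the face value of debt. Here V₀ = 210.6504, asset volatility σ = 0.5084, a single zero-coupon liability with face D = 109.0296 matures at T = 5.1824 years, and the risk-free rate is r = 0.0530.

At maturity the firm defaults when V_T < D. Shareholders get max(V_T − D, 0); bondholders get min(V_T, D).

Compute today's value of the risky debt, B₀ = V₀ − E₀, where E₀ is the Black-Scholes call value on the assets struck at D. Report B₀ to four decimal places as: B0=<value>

d₁ = [ln(V₀/D) + (r + σ²/2)T] / (σ√T)
   = [ln(210.6504/109.0296) + (0.0530 + 0.5·0.5084²)·5.1824] / (0.5084·√5.1824)
   = [0.658580 + 0.944416] / 1.157367 = 1.385038
d₂ = d₁ − σ√T = 1.385038 − 1.157367 = 0.227671
N(d₁) = 0.916980,  N(d₂) = 0.590049,  e^(−rT) = 0.759825
E₀ = V₀·N(d₁) − D·e^(−rT)·N(d₂)
   = 210.6504·0.916980 − 109.0296·0.759825·0.590049 = 144.280436
B₀ = V₀ − E₀ = 210.6504 − 144.280436 = 66.369964

B0=66.3700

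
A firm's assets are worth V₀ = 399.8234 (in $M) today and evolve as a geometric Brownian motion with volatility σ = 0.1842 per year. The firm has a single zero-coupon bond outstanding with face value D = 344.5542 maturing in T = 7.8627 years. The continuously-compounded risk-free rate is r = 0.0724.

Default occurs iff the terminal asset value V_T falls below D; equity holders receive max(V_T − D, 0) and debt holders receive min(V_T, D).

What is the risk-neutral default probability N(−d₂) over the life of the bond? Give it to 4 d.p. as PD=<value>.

PD=0.1288

d₁ = [ln(V₀/D) + (r + σ²/2)T] / (σ√T)
   = [ln(399.8234/344.5542) + (0.0724 + 0.5·0.1842²)·7.8627] / (0.1842·√7.8627)
   = [0.148772 + 0.702649] / 0.516506 = 1.648422
d₂ = d₁ − σ√T = 1.648422 − 0.516506 = 1.131916
risk-neutral PD = N(−d₂) = N(-1.131916) = 0.128835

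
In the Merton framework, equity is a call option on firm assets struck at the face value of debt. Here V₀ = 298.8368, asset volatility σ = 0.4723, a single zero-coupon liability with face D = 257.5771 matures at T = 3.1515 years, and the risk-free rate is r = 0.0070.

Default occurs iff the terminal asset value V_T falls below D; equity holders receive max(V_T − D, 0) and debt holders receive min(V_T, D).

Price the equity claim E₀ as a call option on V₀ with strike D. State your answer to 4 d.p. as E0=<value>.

E0=114.6655

d₁ = [ln(V₀/D) + (r + σ²/2)T] / (σ√T)
   = [ln(298.8368/257.5771) + (0.0070 + 0.5·0.4723²)·3.1515] / (0.4723·√3.1515)
   = [0.148579 + 0.373559] / 0.838449 = 0.622742
d₂ = d₁ − σ√T = 0.622742 − 0.838449 = -0.215707
N(d₁) = 0.733273,  N(d₂) = 0.414608,  e^(−rT) = 0.978181
E₀ = V₀·N(d₁) − D·e^(−rT)·N(d₂)
   = 298.8368·0.733273 − 257.5771·0.978181·0.414608 = 114.665514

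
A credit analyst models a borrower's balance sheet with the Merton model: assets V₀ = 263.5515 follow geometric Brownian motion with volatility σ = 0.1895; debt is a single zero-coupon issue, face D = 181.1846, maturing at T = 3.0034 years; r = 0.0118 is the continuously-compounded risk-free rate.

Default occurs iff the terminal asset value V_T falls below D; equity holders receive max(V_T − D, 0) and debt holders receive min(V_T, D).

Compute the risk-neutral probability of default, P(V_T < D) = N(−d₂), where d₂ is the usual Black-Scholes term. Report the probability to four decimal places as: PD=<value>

PD=0.1390

d₁ = [ln(V₀/D) + (r + σ²/2)T] / (σ√T)
   = [ln(263.5515/181.1846) + (0.0118 + 0.5·0.1895²)·3.0034] / (0.1895·√3.0034)
   = [0.374732 + 0.089367] / 0.328410 = 1.413171
d₂ = d₁ − σ√T = 1.413171 − 0.328410 = 1.084762
risk-neutral PD = N(−d₂) = N(-1.084762) = 0.139014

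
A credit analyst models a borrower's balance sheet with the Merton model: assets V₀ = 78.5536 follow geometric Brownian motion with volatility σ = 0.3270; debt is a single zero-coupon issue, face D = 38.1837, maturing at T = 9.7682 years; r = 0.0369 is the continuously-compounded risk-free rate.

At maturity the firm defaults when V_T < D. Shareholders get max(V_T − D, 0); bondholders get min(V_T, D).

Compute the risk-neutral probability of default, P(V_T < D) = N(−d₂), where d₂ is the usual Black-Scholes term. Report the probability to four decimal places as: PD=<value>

PD=0.2920

d₁ = [ln(V₀/D) + (r + σ²/2)T] / (σ√T)
   = [ln(78.5536/38.1837) + (0.0369 + 0.5·0.3270²)·9.7682] / (0.3270·√9.7682)
   = [0.721372 + 0.882699] / 1.022010 = 1.569526
d₂ = d₁ − σ√T = 1.569526 − 1.022010 = 0.547516
risk-neutral PD = N(−d₂) = N(-0.547516) = 0.292012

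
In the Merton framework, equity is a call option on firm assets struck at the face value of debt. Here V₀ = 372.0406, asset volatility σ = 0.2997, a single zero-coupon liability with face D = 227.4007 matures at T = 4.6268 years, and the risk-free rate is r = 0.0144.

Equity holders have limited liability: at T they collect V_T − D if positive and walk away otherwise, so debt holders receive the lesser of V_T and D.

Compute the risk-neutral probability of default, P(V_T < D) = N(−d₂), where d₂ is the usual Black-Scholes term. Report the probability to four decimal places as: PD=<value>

PD=0.2930

d₁ = [ln(V₀/D) + (r + σ²/2)T] / (σ√T)
   = [ln(372.0406/227.4007) + (0.0144 + 0.5·0.2997²)·4.6268] / (0.2997·√4.6268)
   = [0.492289 + 0.274416] / 0.644655 = 1.189327
d₂ = d₁ − σ√T = 1.189327 − 0.644655 = 0.544672
risk-neutral PD = N(−d₂) = N(-0.544672) = 0.292989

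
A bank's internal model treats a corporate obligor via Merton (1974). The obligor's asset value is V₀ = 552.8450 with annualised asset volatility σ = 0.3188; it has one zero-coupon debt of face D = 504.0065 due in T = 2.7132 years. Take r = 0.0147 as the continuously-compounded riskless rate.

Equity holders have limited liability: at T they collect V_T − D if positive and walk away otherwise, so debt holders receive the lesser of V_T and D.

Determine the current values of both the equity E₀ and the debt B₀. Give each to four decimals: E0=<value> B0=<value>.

d₁ = [ln(V₀/D) + (r + σ²/2)T] / (σ√T)
   = [ln(552.8450/504.0065) + (0.0147 + 0.5·0.3188²)·2.7132] / (0.3188·√2.7132)
   = [0.092489 + 0.177760] / 0.525121 = 0.514641
d₂ = d₁ − σ√T = 0.514641 − 0.525121 = -0.010480
N(d₁) = 0.696598,  N(d₂) = 0.495819,  e^(−rT) = 0.960901
E₀ = V₀·N(d₁) − D·e^(−rT)·N(d₂)
   = 552.8450·0.696598 − 504.0065·0.960901·0.495819 = 144.985349
B₀ = V₀ − E₀ = 552.8450 − 144.985349 = 407.859651

E0=144.9853 B0=407.8597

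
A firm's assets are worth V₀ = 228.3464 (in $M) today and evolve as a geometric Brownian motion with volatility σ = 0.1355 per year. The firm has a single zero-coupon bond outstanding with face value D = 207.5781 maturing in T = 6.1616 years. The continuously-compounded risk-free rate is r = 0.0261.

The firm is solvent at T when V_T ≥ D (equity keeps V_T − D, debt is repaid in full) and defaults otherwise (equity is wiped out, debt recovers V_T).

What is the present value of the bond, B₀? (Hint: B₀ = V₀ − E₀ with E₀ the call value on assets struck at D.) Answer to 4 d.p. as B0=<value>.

d₁ = [ln(V₀/D) + (r + σ²/2)T] / (σ√T)
   = [ln(228.3464/207.5781) + (0.0261 + 0.5·0.1355²)·6.1616] / (0.1355·√6.1616)
   = [0.095356 + 0.217382] / 0.336346 = 0.929811
d₂ = d₁ − σ√T = 0.929811 − 0.336346 = 0.593465
N(d₁) = 0.823766,  N(d₂) = 0.723565,  e^(−rT) = 0.851447
E₀ = V₀·N(d₁) − D·e^(−rT)·N(d₂)
   = 228.3464·0.823766 − 207.5781·0.851447·0.723565 = 60.219703
B₀ = V₀ − E₀ = 228.3464 − 60.219703 = 168.126697

B0=168.1267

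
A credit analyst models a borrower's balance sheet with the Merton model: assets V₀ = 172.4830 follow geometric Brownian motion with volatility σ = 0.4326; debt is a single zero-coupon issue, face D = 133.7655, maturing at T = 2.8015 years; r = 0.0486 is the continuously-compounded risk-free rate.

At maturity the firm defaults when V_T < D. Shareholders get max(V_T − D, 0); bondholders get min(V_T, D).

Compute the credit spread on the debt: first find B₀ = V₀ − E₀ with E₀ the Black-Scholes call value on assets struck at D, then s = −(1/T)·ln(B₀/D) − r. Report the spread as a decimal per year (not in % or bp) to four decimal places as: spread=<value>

d₁ = [ln(V₀/D) + (r + σ²/2)T] / (σ√T)
   = [ln(172.4830/133.7655) + (0.0486 + 0.5·0.4326²)·2.8015] / (0.4326·√2.8015)
   = [0.254210 + 0.398293] / 0.724072 = 0.901158
d₂ = d₁ − σ√T = 0.901158 − 0.724072 = 0.177086
N(d₁) = 0.816248,  N(d₂) = 0.570280,  e^(−rT) = 0.872709
E₀ = V₀·N(d₁) − D·e^(−rT)·N(d₂)
   = 172.4830·0.816248 − 133.7655·0.872709·0.570280 = 74.215367
B₀ = V₀ − E₀ = 172.4830 − 74.215367 = 98.267633
spread = −(1/T)·ln(B₀/D) − r = −(1/2.8015)·ln(98.267633/133.7655) − 0.0486 = 0.06148159

spread=0.0615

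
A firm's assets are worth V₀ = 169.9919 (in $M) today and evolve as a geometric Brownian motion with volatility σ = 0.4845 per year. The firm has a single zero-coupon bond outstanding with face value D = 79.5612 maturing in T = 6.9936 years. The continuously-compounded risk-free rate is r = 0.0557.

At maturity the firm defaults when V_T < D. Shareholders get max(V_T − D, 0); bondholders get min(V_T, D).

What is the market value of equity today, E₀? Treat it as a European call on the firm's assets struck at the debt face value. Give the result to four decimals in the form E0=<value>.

d₁ = [ln(V₀/D) + (r + σ²/2)T] / (σ√T)
   = [ln(169.9919/79.5612) + (0.0557 + 0.5·0.4845²)·6.9936] / (0.4845·√6.9936)
   = [0.759224 + 1.210383] / 1.281280 = 1.537218
d₂ = d₁ − σ√T = 1.537218 − 1.281280 = 0.255938
N(d₁) = 0.937880,  N(d₂) = 0.601001,  e^(−rT) = 0.677366
E₀ = V₀·N(d₁) − D·e^(−rT)·N(d₂)
   = 169.9919·0.937880 − 79.5612·0.677366·0.601001 = 127.042858

E0=127.0429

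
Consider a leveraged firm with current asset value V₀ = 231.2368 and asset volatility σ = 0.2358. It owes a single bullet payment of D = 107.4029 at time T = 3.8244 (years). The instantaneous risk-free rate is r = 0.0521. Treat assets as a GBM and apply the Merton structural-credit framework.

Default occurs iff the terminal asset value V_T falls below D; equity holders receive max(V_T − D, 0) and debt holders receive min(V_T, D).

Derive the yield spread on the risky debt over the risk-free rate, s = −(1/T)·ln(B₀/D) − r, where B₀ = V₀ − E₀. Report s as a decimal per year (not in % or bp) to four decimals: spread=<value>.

spread=0.0013

d₁ = [ln(V₀/D) + (r + σ²/2)T] / (σ√T)
   = [ln(231.2368/107.4029) + (0.0521 + 0.5·0.2358²)·3.8244] / (0.2358·√3.8244)
   = [0.766855 + 0.305573] / 0.461132 = 2.325641
d₂ = d₁ − σ√T = 2.325641 − 0.461132 = 1.864508
N(d₁) = 0.989981,  N(d₂) = 0.968875,  e^(−rT) = 0.819344
E₀ = V₀·N(d₁) − D·e^(−rT)·N(d₂)
   = 231.2368·0.989981 − 107.4029·0.819344·0.968875 = 143.659159
B₀ = V₀ − E₀ = 231.2368 − 143.659159 = 87.577641
spread = −(1/T)·ln(B₀/D) − r = −(1/3.8244)·ln(87.577641/107.4029) − 0.0521 = 0.00125777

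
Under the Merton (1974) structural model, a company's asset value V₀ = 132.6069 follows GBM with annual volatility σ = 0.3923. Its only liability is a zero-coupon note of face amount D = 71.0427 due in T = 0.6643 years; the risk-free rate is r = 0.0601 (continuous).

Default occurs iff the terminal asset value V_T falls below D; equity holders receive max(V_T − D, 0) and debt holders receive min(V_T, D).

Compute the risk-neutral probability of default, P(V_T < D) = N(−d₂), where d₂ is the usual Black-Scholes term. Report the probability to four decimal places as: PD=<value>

d₁ = [ln(V₀/D) + (r + σ²/2)T] / (σ√T)
   = [ln(132.6069/71.0427) + (0.0601 + 0.5·0.3923²)·0.6643] / (0.3923·√0.6643)
   = [0.624108 + 0.091042] / 0.319743 = 2.236643
d₂ = d₁ − σ√T = 2.236643 − 0.319743 = 1.916901
risk-neutral PD = N(−d₂) = N(-1.916901) = 0.027625

PD=0.0276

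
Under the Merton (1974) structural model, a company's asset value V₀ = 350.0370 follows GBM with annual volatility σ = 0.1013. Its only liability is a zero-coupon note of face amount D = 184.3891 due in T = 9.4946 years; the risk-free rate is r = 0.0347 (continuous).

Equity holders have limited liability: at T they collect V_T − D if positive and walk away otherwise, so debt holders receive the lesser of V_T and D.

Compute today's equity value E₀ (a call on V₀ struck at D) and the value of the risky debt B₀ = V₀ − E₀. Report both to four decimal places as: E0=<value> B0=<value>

d₁ = [ln(V₀/D) + (r + σ²/2)T] / (σ√T)
   = [ln(350.0370/184.3891) + (0.0347 + 0.5·0.1013²)·9.4946] / (0.1013·√9.4946)
   = [0.640991 + 0.378178] / 0.312139 = 3.265113
d₂ = d₁ − σ√T = 3.265113 − 0.312139 = 2.952974
N(d₁) = 0.999453,  N(d₂) = 0.998426,  e^(−rT) = 0.719310
E₀ = V₀·N(d₁) − D·e^(−rT)·N(d₂)
   = 350.0370·0.999453 − 184.3891·0.719310·0.998426 = 217.421255
B₀ = V₀ − E₀ = 350.0370 − 217.421255 = 132.615745

E0=217.4213 B0=132.6157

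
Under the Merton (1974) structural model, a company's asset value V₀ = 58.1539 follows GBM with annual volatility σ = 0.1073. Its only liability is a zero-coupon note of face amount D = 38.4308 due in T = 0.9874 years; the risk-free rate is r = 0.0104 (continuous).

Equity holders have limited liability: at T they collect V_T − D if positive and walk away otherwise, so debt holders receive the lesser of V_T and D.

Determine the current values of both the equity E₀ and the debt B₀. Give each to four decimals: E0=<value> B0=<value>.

E0=20.1158 B0=38.0381

d₁ = [ln(V₀/D) + (r + σ²/2)T] / (σ√T)
   = [ln(58.1539/38.4308) + (0.0104 + 0.5·0.1073²)·0.9874] / (0.1073·√0.9874)
   = [0.414234 + 0.015953] / 0.106622 = 4.034696
d₂ = d₁ − σ√T = 4.034696 − 0.106622 = 3.928074
N(d₁) = 0.999973,  N(d₂) = 0.999957,  e^(−rT) = 0.989784
E₀ = V₀·N(d₁) − D·e^(−rT)·N(d₂)
   = 58.1539·0.999973 − 38.4308·0.989784·0.999957 = 20.115764
B₀ = V₀ − E₀ = 58.1539 − 20.115764 = 38.038136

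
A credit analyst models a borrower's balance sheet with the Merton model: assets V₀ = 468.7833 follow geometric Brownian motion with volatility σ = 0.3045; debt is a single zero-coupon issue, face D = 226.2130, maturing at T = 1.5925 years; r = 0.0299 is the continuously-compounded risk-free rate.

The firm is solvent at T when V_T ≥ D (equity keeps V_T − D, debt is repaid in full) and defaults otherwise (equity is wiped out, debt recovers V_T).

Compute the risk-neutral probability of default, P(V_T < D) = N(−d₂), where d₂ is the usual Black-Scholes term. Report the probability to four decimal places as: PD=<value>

d₁ = [ln(V₀/D) + (r + σ²/2)T] / (σ√T)
   = [ln(468.7833/226.2130) + (0.0299 + 0.5·0.3045²)·1.5925] / (0.3045·√1.5925)
   = [0.728664 + 0.121444] / 0.384262 = 2.212315
d₂ = d₁ − σ√T = 2.212315 − 0.384262 = 1.828054
risk-neutral PD = N(−d₂) = N(-1.828054) = 0.033771

PD=0.0338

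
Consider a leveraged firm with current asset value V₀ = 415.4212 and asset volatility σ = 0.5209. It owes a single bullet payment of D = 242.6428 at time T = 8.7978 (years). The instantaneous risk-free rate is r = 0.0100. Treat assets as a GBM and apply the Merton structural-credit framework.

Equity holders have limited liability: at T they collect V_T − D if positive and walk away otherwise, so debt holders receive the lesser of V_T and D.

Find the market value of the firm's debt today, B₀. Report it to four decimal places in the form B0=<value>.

d₁ = [ln(V₀/D) + (r + σ²/2)T] / (σ√T)
   = [ln(415.4212/242.6428) + (0.0100 + 0.5·0.5209²)·8.7978] / (0.5209·√8.7978)
   = [0.537703 + 1.281561] / 1.545046 = 1.177482
d₂ = d₁ − σ√T = 1.177482 − 1.545046 = -0.367564
N(d₁) = 0.880498,  N(d₂) = 0.356599,  e^(−rT) = 0.915781
E₀ = V₀·N(d₁) − D·e^(−rT)·N(d₂)
   = 415.4212·0.880498 − 242.6428·0.915781·0.356599 = 286.538629
B₀ = V₀ − E₀ = 415.4212 − 286.538629 = 128.882571

B0=128.8826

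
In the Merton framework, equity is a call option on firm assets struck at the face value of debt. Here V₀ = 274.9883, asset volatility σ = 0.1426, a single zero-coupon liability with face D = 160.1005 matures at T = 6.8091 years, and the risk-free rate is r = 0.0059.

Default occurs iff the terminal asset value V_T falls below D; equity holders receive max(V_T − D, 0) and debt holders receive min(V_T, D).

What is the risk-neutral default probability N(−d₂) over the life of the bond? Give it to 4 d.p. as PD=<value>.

PD=0.0845

d₁ = [ln(V₀/D) + (r + σ²/2)T] / (σ√T)
   = [ln(274.9883/160.1005) + (0.0059 + 0.5·0.1426²)·6.8091] / (0.1426·√6.8091)
   = [0.540927 + 0.109404] / 0.372104 = 1.747713
d₂ = d₁ − σ√T = 1.747713 − 0.372104 = 1.375609
risk-neutral PD = N(−d₂) = N(-1.375609) = 0.084471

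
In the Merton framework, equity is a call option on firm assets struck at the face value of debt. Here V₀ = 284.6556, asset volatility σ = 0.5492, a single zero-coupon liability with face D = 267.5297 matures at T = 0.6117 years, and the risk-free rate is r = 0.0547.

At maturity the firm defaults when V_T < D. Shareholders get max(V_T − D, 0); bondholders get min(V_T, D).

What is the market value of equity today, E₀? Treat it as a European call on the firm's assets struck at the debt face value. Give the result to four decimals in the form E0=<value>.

E0=60.2852

d₁ = [ln(V₀/D) + (r + σ²/2)T] / (σ√T)
   = [ln(284.6556/267.5297) + (0.0547 + 0.5·0.5492²)·0.6117] / (0.5492·√0.6117)
   = [0.062049 + 0.125711] / 0.429536 = 0.437123
d₂ = d₁ − σ√T = 0.437123 − 0.429536 = 0.007587
N(d₁) = 0.668989,  N(d₂) = 0.503027,  e^(−rT) = 0.967094
E₀ = V₀·N(d₁) − D·e^(−rT)·N(d₂)
   = 284.6556·0.668989 − 267.5297·0.967094·0.503027 = 60.285235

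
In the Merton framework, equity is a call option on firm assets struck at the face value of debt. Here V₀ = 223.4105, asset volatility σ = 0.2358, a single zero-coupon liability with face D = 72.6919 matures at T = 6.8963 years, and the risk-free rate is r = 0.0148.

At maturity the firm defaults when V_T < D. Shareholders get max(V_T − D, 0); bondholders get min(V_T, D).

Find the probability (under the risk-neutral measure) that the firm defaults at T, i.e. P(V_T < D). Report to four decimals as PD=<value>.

d₁ = [ln(V₀/D) + (r + σ²/2)T] / (σ√T)
   = [ln(223.4105/72.6919) + (0.0148 + 0.5·0.2358²)·6.8963] / (0.2358·√6.8963)
   = [1.122781 + 0.293788] / 0.619230 = 2.287630
d₂ = d₁ − σ√T = 2.287630 − 0.619230 = 1.668401
risk-neutral PD = N(−d₂) = N(-1.668401) = 0.047618

PD=0.0476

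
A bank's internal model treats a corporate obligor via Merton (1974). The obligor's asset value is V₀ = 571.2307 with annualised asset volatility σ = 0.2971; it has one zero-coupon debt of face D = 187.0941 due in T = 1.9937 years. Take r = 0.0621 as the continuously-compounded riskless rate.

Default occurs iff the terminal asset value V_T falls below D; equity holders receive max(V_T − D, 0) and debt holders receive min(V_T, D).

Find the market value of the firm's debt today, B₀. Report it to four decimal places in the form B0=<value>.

B0=165.2503

d₁ = [ln(V₀/D) + (r + σ²/2)T] / (σ√T)
   = [ln(571.2307/187.0941) + (0.0621 + 0.5·0.2971²)·1.9937] / (0.2971·√1.9937)
   = [1.116181 + 0.211799] / 0.419501 = 3.165623
d₂ = d₁ − σ√T = 3.165623 − 0.419501 = 2.746122
N(d₁) = 0.999226,  N(d₂) = 0.996985,  e^(−rT) = 0.883549
E₀ = V₀·N(d₁) − D·e^(−rT)·N(d₂)
   = 571.2307·0.999226 − 187.0941·0.883549·0.996985 = 405.980377
B₀ = V₀ − E₀ = 571.2307 − 405.980377 = 165.250323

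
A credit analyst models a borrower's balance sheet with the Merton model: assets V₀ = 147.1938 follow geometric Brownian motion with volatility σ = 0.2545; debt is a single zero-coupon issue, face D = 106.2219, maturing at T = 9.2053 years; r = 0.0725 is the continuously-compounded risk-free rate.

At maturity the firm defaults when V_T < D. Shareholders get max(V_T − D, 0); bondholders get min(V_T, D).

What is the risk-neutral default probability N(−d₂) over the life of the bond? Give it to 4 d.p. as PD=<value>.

PD=0.1839

d₁ = [ln(V₀/D) + (r + σ²/2)T] / (σ√T)
   = [ln(147.1938/106.2219) + (0.0725 + 0.5·0.2545²)·9.2053] / (0.2545·√9.2053)
   = [0.326220 + 0.965499] / 0.772159 = 1.672866
d₂ = d₁ − σ√T = 1.672866 − 0.772159 = 0.900707
risk-neutral PD = N(−d₂) = N(-0.900707) = 0.183872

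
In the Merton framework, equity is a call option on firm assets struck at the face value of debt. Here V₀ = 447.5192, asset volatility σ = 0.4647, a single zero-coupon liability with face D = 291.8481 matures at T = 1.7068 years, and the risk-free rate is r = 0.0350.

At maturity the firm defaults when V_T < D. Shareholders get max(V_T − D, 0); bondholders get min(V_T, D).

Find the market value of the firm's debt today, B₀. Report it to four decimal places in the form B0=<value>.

d₁ = [ln(V₀/D) + (r + σ²/2)T] / (σ√T)
   = [ln(447.5192/291.8481) + (0.0350 + 0.5·0.4647²)·1.7068] / (0.4647·√1.7068)
   = [0.427486 + 0.244026] / 0.607105 = 1.106089
d₂ = d₁ − σ√T = 1.106089 − 0.607105 = 0.498984
N(d₁) = 0.865656,  N(d₂) = 0.691105,  e^(−rT) = 0.942011
E₀ = V₀·N(d₁) − D·e^(−rT)·N(d₂)
   = 447.5192·0.865656 − 291.8481·0.942011·0.691105 = 197.396299
B₀ = V₀ − E₀ = 447.5192 − 197.396299 = 250.122901

B0=250.1229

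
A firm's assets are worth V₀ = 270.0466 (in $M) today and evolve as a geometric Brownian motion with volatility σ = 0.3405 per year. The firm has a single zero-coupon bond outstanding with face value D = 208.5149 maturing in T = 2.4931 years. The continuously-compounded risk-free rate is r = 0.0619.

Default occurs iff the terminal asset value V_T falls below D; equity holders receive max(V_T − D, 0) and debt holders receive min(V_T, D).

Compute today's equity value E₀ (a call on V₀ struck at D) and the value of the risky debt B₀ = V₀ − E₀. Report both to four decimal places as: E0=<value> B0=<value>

E0=106.0534 B0=163.9932

d₁ = [ln(V₀/D) + (r + σ²/2)T] / (σ√T)
   = [ln(270.0466/208.5149) + (0.0619 + 0.5·0.3405²)·2.4931] / (0.3405·√2.4931)
   = [0.258584 + 0.298848] / 0.537634 = 1.036824
d₂ = d₁ − σ√T = 1.036824 − 0.537634 = 0.499190
N(d₁) = 0.850091,  N(d₂) = 0.691177,  e^(−rT) = 0.856995
E₀ = V₀·N(d₁) − D·e^(−rT)·N(d₂)
   = 270.0466·0.850091 − 208.5149·0.856995·0.691177 = 106.053417
B₀ = V₀ − E₀ = 270.0466 − 106.053417 = 163.993183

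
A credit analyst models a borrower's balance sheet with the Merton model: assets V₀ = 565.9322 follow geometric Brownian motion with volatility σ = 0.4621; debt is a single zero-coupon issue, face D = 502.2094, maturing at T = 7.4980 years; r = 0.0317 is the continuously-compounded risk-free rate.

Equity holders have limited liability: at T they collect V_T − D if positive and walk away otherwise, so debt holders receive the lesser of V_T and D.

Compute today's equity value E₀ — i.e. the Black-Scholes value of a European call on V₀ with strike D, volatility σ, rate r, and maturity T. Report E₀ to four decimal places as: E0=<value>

d₁ = [ln(V₀/D) + (r + σ²/2)T] / (σ√T)
   = [ln(565.9322/502.2094) + (0.0317 + 0.5·0.4621²)·7.4980] / (0.4621·√7.4980)
   = [0.119457 + 1.038235] / 1.265344 = 0.914922
d₂ = d₁ − σ√T = 0.914922 − 1.265344 = -0.350422
N(d₁) = 0.819884,  N(d₂) = 0.363011,  e^(−rT) = 0.788450
E₀ = V₀·N(d₁) − D·e^(−rT)·N(d₂)
   = 565.9322·0.819884 − 502.2094·0.788450·0.363011 = 320.258289

E0=320.2583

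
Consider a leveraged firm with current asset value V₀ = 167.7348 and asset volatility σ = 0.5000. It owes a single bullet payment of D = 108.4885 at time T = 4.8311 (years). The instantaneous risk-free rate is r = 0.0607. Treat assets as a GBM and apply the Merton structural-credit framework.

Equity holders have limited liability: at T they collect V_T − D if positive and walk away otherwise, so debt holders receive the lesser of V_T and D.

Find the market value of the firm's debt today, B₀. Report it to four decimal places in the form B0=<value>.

B0=63.0108

d₁ = [ln(V₀/D) + (r + σ²/2)T] / (σ√T)
   = [ln(167.7348/108.4885) + (0.0607 + 0.5·0.5000²)·4.8311] / (0.5000·√4.8311)
   = [0.435740 + 0.897135] / 1.098988 = 1.212820
d₂ = d₁ − σ√T = 1.212820 − 1.098988 = 0.113832
N(d₁) = 0.887401,  N(d₂) = 0.545315,  e^(−rT) = 0.745837
E₀ = V₀·N(d₁) − D·e^(−rT)·N(d₂)
   = 167.7348·0.887401 − 108.4885·0.745837·0.545315 = 104.723981
B₀ = V₀ − E₀ = 167.7348 − 104.723981 = 63.010819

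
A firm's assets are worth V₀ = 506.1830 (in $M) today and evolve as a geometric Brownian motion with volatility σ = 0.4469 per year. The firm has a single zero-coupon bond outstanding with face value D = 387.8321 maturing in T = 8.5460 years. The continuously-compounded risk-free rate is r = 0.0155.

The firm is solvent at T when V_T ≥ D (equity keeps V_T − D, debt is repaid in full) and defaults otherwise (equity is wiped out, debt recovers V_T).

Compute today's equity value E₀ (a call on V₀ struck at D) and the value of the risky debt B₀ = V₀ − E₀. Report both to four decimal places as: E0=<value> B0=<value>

d₁ = [ln(V₀/D) + (r + σ²/2)T] / (σ√T)
   = [ln(506.1830/387.8321) + (0.0155 + 0.5·0.4469²)·8.5460] / (0.4469·√8.5460)
   = [0.266326 + 0.985865] / 1.306447 = 0.958470
d₂ = d₁ − σ√T = 0.958470 − 1.306447 = -0.347977
N(d₁) = 0.831087,  N(d₂) = 0.363929,  e^(−rT) = 0.875935
E₀ = V₀·N(d₁) − D·e^(−rT)·N(d₂)
   = 506.1830·0.831087 − 387.8321·0.875935·0.363929 = 297.049805
B₀ = V₀ − E₀ = 506.1830 − 297.049805 = 209.133195

E0=297.0498 B0=209.1332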